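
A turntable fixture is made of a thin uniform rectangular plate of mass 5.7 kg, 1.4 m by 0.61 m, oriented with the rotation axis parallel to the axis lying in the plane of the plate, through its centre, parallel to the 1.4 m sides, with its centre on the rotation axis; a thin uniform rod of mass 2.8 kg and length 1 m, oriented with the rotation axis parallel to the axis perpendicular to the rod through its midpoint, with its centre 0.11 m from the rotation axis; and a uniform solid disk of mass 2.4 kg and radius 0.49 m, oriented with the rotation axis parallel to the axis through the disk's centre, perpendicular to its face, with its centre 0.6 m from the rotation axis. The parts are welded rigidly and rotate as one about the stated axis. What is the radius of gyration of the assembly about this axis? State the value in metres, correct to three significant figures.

Rectangular plate: I_cm = (1/12)Mb² = (1/12)(5.7)(0.61)² = 0.17675 kg·m²; axis through the centre, so I = 0.17675 kg·m².
Thin rod: I_cm = (1/12)ML² = (1/12)(2.8)(1)² = 0.23333 kg·m²; centre at d = 0.11 m, so the parallel axis theorem gives I = 0.23333 + (2.8)(0.11)² = 0.26721 kg·m².
Solid disk: I_cm = (1/2)MR² = (1/2)(2.4)(0.49)² = 0.28812 kg·m²; centre at d = 0.6 m, so the parallel axis theorem gives I = 0.28812 + (2.4)(0.6)² = 1.1521 kg·m².
Total I = 1.5961 kg·m²; total mass M = 10.9 kg.
k = √(I/M) = √(1.5961/10.9) = 0.38266 m.

0.383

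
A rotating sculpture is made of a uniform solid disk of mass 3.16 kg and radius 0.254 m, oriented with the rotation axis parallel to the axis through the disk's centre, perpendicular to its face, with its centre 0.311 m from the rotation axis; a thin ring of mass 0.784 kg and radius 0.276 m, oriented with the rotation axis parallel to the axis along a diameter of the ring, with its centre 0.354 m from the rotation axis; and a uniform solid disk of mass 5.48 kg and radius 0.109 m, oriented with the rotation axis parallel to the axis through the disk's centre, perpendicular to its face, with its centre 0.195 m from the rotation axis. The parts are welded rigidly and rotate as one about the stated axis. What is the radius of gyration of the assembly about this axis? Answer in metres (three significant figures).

0.287

Solid disk: I_cm = (1/2)MR² = (1/2)(3.16)(0.254)² = 0.10194 kg m^2; centre at d = 0.311 m, so I = I_cm + Md² gives I = 0.10194 + (3.16)(0.311)² = 0.40757 kg m^2.
Thin ring: I_cm = (1/2)MR² = (1/2)(0.784)(0.276)² = 0.029861 kg m^2; centre at d = 0.354 m, so I = I_cm + Md² gives I = 0.029861 + (0.784)(0.354)² = 0.12811 kg m^2.
Solid disk: I_cm = (1/2)MR² = (1/2)(5.48)(0.109)² = 0.032554 kg m^2; centre at d = 0.195 m, so I = I_cm + Md² gives I = 0.032554 + (5.48)(0.195)² = 0.24093 kg m^2.
Total I = 0.77661 kg m^2; total mass M = 9.424 kg.
k = √(I/M) = √(0.77661/9.424) = 0.28707 m.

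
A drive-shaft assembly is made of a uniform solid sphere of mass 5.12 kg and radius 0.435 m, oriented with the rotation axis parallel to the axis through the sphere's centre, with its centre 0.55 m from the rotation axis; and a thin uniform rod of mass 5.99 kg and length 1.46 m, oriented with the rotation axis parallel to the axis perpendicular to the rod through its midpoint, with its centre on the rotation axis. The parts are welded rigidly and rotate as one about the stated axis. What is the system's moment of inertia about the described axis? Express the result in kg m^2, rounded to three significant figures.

3.00

Solid sphere: I_cm = (2/5)MR² = (2/5)(5.12)(0.435)² = 0.38753 kg m^2; centre at d = 0.55 m, so the parallel axis theorem gives I = 0.38753 + (5.12)(0.55)² = 1.9363 kg m^2.
Thin rod: I_cm = (1/12)ML² = (1/12)(5.99)(1.46)² = 1.064 kg m^2; axis through the centre, so I = 1.064 kg m^2.
Total I = 1.9363 + 1.064 = 3.0004 kg m^2.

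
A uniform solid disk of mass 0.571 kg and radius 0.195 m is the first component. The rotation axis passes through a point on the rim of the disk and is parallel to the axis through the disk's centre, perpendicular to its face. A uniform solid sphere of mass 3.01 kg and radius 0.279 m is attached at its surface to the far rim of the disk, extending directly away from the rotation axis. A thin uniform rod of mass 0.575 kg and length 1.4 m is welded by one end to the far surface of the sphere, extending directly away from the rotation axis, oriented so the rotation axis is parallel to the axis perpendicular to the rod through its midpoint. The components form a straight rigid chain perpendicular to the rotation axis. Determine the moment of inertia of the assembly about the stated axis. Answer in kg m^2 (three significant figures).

3.13

Solid disk: I_cm = (1/2)MR² = (1/2)(0.571)(0.195)² = 0.010856 kg m^2; centre at d = 0.195 m, so I = I_cm + Md² gives I = 0.010856 + (0.571)(0.195)² = 0.032568 kg m^2.
Solid sphere: I_cm = (2/5)MR² = (2/5)(3.01)(0.279)² = 0.093721 kg m^2; centre at d = 0.195 + 0.195 + 0.279 = 0.669 m, so I = I_cm + Md² gives I = 0.093721 + (3.01)(0.669)² = 1.4409 kg m^2.
Thin rod: I_cm = (1/12)ML² = (1/12)(0.575)(1.4)² = 0.093917 kg m^2; centre at d = 0.195 + 0.195 + 0.279 + 0.279 + 0.7 = 1.648 m, so I = I_cm + Md² gives I = 0.093917 + (0.575)(1.648)² = 1.6556 kg m^2.
Total I = 0.032568 + 1.4409 + 1.6556 = 3.129 kg m^2.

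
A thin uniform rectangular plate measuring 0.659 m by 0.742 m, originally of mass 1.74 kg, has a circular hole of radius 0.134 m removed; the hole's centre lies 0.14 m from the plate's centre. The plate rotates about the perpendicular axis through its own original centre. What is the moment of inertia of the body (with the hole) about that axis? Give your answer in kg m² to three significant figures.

0.137

Unpierced body about its centre: I₀ = (1/12)M(a²+b²) = (1/12)(1.74)[(0.659)² + (0.742)²] = 0.1428 kg m².
The removed disk has mass m = M·πr²/(ab) = (1.74)·π(0.134)²/(0.659·0.742) = 0.20073 kg (same uniform areal density).
Its moment of inertia about the rotation axis (parallel-axis theorem): I_hole = (1/2)mr² + md² = (1/2)(0.20073)(0.134)² + (0.20073)(0.14)² = 0.0057366 kg m².
Treating the hole as negative mass, I = I₀ − I_hole = 0.1428 − 0.0057366 = 0.13707 kg m².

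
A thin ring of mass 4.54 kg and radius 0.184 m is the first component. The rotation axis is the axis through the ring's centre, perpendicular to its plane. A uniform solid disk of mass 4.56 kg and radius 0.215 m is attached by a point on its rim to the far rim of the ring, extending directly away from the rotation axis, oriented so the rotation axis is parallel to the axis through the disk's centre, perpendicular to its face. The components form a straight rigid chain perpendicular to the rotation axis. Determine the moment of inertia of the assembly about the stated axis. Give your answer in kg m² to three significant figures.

0.985

Thin ring: I_cm = MR² = (4.54)(0.184)² = 0.15371 kg m²; axis through the centre, so I = 0.15371 kg m².
Solid disk: I_cm = (1/2)MR² = (1/2)(4.56)(0.215)² = 0.10539 kg m²; centre at d = 0.184 + 0.215 = 0.399 m, so I = I_cm + Md² gives I = 0.10539 + (4.56)(0.399)² = 0.83135 kg m².
Total I = 0.15371 + 0.83135 = 0.98506 kg m².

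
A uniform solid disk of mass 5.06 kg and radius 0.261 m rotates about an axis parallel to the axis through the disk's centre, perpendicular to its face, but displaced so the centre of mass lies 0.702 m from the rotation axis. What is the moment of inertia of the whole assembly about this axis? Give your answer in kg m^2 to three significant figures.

I_cm = (1/2)MR² = (1/2)(5.06)(0.261)² = 0.17235 kg m^2; centre at d = 0.702 m, so the parallel axis theorem gives I = 0.17235 + (5.06)(0.702)² = 2.6659 kg m^2.

2.67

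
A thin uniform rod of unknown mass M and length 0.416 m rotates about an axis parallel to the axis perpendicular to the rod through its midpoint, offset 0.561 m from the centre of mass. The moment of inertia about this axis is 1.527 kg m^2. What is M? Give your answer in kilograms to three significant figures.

I = I_cm + Md² = (1/12)ML² + Md² = M·[0.0833333·(0.416)² + (0.561)²] = M·0.32914.
So M = 1.527 / 0.32914 = 4.6393 kg.

4.64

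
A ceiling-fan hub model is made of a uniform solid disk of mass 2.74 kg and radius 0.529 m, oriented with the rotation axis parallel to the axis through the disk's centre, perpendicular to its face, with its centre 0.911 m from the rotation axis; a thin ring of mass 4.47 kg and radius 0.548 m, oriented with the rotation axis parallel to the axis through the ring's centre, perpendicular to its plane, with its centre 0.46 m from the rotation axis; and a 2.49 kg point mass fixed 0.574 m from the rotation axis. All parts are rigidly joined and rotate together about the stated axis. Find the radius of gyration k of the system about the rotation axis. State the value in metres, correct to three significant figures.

Solid disk: I_cm = (1/2)MR² = (1/2)(2.74)(0.529)² = 0.38338 kg m²; centre at d = 0.911 m, so I = I_cm + Md² gives I = 0.38338 + (2.74)(0.911)² = 2.6574 kg m².
Thin ring: I_cm = MR² = (4.47)(0.548)² = 1.3424 kg m²; centre at d = 0.46 m, so I = I_cm + Md² gives I = 1.3424 + (4.47)(0.46)² = 2.2882 kg m².
Point mass: I_cm = 0; centre at d = 0.574 m, so I = I_cm + Md² gives I = 0 + (2.49)(0.574)² = 0.8204 kg m².
Total I = 5.766 kg m²; total mass M = 9.7 kg.
k = √(I/M) = √(5.766/9.7) = 0.77099 m.

0.771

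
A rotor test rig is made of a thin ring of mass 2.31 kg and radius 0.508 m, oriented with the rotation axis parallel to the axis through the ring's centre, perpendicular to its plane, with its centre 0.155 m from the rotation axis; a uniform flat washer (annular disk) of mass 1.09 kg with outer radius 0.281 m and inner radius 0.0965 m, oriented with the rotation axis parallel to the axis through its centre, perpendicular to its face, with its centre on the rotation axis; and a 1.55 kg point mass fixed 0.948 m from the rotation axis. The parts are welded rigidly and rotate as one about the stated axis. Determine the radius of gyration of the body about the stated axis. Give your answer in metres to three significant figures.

Thin ring: I_cm = MR² = (2.31)(0.508)² = 0.59613 kg·m²; centre at d = 0.155 m, so the parallel axis theorem gives I = 0.59613 + (2.31)(0.155)² = 0.65163 kg·m².
Annular disk: I_cm = (1/2)M(R²+r²) = (1/2)(1.09)[(0.281)² + (0.0965)²] = 0.048109 kg·m²; axis through the centre, so I = 0.048109 kg·m².
Point mass: I_cm = 0; centre at d = 0.948 m, so the parallel axis theorem gives I = 0 + (1.55)(0.948)² = 1.393 kg·m².
Total I = 2.0927 kg·m²; total mass M = 4.95 kg.
k = √(I/M) = √(2.0927/4.95) = 0.65021 m.

0.650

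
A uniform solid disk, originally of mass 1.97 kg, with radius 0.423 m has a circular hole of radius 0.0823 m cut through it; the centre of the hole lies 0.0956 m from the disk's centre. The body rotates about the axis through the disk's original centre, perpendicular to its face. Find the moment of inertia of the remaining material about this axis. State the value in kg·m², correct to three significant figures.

0.175

Unpierced body about its centre: I₀ = (1/2)MR² = (1/2)(1.97)(0.423)² = 0.17625 kg·m².
The removed disk has mass m = M·(r/R)² = (1.97)(0.0823/0.423)² = 0.074574 kg (same uniform areal density).
Its moment of inertia about the rotation axis (parallel-axis theorem): I_hole = (1/2)mr² + md² = (1/2)(0.074574)(0.0823)² + (0.074574)(0.0956)² = 0.00093411 kg·m².
Treating the hole as negative mass, I = I₀ − I_hole = 0.17625 − 0.00093411 = 0.17531 kg·m².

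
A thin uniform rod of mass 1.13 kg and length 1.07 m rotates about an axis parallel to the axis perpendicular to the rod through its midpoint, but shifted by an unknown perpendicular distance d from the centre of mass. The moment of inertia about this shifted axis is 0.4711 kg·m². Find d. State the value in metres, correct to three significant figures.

About the centre-of-mass axis, I_cm = (1/12)ML² = (1/12)(1.13)(1.07)² = 0.10781 kg·m².
Parallel axis theorem: I = I_cm + Md², so Md² = 0.4711 − 0.10781 = 0.36329 kg·m².
d = √(0.36329 / 1.13) = 0.567 m.

0.567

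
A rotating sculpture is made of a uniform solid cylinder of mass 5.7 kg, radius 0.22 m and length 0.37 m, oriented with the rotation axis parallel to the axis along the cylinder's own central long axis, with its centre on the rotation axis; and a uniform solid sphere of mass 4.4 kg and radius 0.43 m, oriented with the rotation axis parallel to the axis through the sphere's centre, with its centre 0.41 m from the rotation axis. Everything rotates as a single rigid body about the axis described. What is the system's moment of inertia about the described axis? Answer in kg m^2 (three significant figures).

1.20

Solid cylinder: I_cm = (1/2)MR² = (1/2)(5.7)(0.22)² = 0.13794 kg m^2; axis through the centre, so I = 0.13794 kg m^2.
Solid sphere: I_cm = (2/5)MR² = (2/5)(4.4)(0.43)² = 0.32542 kg m^2; centre at d = 0.41 m, so the parallel axis theorem gives I = 0.32542 + (4.4)(0.41)² = 1.0651 kg m^2.
Total I = 0.13794 + 1.0651 = 1.203 kg m^2.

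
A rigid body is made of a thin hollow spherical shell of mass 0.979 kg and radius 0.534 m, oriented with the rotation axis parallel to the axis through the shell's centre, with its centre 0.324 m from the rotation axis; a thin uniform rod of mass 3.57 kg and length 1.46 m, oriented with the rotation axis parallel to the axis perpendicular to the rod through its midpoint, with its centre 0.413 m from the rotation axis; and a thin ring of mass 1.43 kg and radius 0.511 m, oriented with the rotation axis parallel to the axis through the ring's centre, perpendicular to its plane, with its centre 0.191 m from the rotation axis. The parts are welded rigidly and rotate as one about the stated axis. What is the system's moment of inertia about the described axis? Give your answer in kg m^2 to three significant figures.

1.96

Spherical shell: I_cm = (2/3)MR² = (2/3)(0.979)(0.534)² = 0.18611 kg m^2; centre at d = 0.324 m, so I = I_cm + Md² gives I = 0.18611 + (0.979)(0.324)² = 0.28888 kg m^2.
Thin rod: I_cm = (1/12)ML² = (1/12)(3.57)(1.46)² = 0.63415 kg m^2; centre at d = 0.413 m, so I = I_cm + Md² gives I = 0.63415 + (3.57)(0.413)² = 1.2431 kg m^2.
Thin ring: I_cm = MR² = (1.43)(0.511)² = 0.3734 kg m^2; centre at d = 0.191 m, so I = I_cm + Md² gives I = 0.3734 + (1.43)(0.191)² = 0.42557 kg m^2.
Total I = 0.28888 + 1.2431 + 0.42557 = 1.9575 kg m^2.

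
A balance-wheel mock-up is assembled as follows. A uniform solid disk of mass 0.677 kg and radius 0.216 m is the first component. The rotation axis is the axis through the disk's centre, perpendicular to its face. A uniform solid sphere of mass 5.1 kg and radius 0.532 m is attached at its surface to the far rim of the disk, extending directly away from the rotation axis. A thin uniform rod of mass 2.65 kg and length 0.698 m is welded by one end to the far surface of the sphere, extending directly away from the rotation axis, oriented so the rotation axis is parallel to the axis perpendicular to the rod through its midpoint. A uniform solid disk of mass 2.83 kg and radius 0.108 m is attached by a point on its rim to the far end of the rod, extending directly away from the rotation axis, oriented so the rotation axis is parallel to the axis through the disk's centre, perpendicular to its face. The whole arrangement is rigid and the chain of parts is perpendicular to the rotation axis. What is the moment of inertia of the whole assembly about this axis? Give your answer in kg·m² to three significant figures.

22.9

Solid disk: I_cm = (1/2)MR² = (1/2)(0.677)(0.216)² = 0.015793 kg·m²; axis through the centre, so I = 0.015793 kg·m².
Solid sphere: I_cm = (2/5)MR² = (2/5)(5.1)(0.532)² = 0.57737 kg·m²; centre at d = 0.216 + 0.532 = 0.748 m, so I = I_cm + Md² gives I = 0.57737 + (5.1)(0.748)² = 3.4308 kg·m².
Thin rod: I_cm = (1/12)ML² = (1/12)(2.65)(0.698)² = 0.10759 kg·m²; centre at d = 0.216 + 0.532 + 0.532 + 0.349 = 1.629 m, so I = I_cm + Md² gives I = 0.10759 + (2.65)(1.629)² = 7.1397 kg·m².
Solid disk: I_cm = (1/2)MR² = (1/2)(2.83)(0.108)² = 0.016505 kg·m²; centre at d = 0.216 + 0.532 + 0.532 + 0.349 + 0.349 + 0.108 = 2.086 m, so I = I_cm + Md² gives I = 0.016505 + (2.83)(2.086)² = 12.331 kg·m².
Total I = 0.015793 + 3.4308 + 7.1397 + 12.331 = 22.917 kg·m².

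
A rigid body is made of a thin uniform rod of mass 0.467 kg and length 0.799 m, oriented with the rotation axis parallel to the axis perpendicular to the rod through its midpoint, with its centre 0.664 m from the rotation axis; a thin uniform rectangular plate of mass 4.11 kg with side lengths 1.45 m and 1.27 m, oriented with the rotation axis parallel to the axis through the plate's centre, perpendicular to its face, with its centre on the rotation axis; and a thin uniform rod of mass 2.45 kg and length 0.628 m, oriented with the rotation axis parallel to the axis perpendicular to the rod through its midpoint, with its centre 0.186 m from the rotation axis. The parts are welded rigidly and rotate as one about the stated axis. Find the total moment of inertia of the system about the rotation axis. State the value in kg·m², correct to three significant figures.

Thin rod: I_cm = (1/12)ML² = (1/12)(0.467)(0.799)² = 0.024844 kg·m²; centre at d = 0.664 m, so the parallel axis theorem gives I = 0.024844 + (0.467)(0.664)² = 0.23074 kg·m².
Rectangular plate: I_cm = (1/12)M(a²+b²) = (1/12)(4.11)[(1.45)² + (1.27)²] = 1.2725 kg·m²; axis through the centre, so I = 1.2725 kg·m².
Thin rod: I_cm = (1/12)ML² = (1/12)(2.45)(0.628)² = 0.08052 kg·m²; centre at d = 0.186 m, so the parallel axis theorem gives I = 0.08052 + (2.45)(0.186)² = 0.16528 kg·m².
Total I = 0.23074 + 1.2725 + 0.16528 = 1.6685 kg·m².

1.67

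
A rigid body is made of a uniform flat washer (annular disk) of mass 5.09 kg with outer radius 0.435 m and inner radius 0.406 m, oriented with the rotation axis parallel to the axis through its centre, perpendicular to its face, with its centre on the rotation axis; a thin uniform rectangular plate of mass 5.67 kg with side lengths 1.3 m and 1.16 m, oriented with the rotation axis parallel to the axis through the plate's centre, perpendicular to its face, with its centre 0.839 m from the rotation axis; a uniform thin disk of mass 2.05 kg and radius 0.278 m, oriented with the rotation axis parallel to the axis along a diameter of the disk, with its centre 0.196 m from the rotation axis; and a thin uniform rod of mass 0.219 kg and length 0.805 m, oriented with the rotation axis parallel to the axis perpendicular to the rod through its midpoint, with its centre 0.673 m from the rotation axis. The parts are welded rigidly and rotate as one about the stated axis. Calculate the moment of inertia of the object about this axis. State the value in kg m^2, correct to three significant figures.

Annular disk: I_cm = (1/2)M(R²+r²) = (1/2)(5.09)[(0.435)² + (0.406)²] = 0.90109 kg m^2; axis through the centre, so I = 0.90109 kg m^2.
Rectangular plate: I_cm = (1/12)M(a²+b²) = (1/12)(5.67)[(1.3)² + (1.16)²] = 1.4343 kg m^2; centre at d = 0.839 m, so I = I_cm + Md² gives I = 1.4343 + (5.67)(0.839)² = 5.4256 kg m^2.
Thin disk: I_cm = (1/4)MR² = (1/4)(2.05)(0.278)² = 0.039608 kg m^2; centre at d = 0.196 m, so I = I_cm + Md² gives I = 0.039608 + (2.05)(0.196)² = 0.11836 kg m^2.
Thin rod: I_cm = (1/12)ML² = (1/12)(0.219)(0.805)² = 0.011826 kg m^2; centre at d = 0.673 m, so I = I_cm + Md² gives I = 0.011826 + (0.219)(0.673)² = 0.11102 kg m^2.
Total I = 0.90109 + 5.4256 + 0.11836 + 0.11102 = 6.556 kg m^2.

6.56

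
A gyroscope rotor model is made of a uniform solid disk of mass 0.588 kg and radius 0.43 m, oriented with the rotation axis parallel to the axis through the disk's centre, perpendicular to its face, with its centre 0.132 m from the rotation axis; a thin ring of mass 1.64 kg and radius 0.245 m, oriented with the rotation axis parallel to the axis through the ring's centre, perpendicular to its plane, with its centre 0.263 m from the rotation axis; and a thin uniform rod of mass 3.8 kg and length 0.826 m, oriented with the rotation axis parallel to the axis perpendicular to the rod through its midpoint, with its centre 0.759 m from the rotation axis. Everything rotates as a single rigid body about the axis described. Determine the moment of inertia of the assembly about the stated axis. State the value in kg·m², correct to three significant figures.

Solid disk: I_cm = (1/2)MR² = (1/2)(0.588)(0.43)² = 0.054361 kg·m²; centre at d = 0.132 m, so the parallel axis theorem gives I = 0.054361 + (0.588)(0.132)² = 0.064606 kg·m².
Thin ring: I_cm = MR² = (1.64)(0.245)² = 0.098441 kg·m²; centre at d = 0.263 m, so the parallel axis theorem gives I = 0.098441 + (1.64)(0.263)² = 0.21188 kg·m².
Thin rod: I_cm = (1/12)ML² = (1/12)(3.8)(0.826)² = 0.21605 kg·m²; centre at d = 0.759 m, so the parallel axis theorem gives I = 0.21605 + (3.8)(0.759)² = 2.4052 kg·m².
Total I = 0.064606 + 0.21188 + 2.4052 = 2.6816 kg·m².

2.68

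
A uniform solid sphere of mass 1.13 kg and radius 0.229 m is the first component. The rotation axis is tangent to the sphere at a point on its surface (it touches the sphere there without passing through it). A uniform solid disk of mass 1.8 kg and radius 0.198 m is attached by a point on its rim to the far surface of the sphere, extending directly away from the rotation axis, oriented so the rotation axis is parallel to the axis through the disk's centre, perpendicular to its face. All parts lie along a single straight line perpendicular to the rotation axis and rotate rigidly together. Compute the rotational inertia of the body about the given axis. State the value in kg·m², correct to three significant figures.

0.893

Solid sphere: I_cm = (2/5)MR² = (2/5)(1.13)(0.229)² = 0.023703 kg·m²; centre at d = 0.229 m, so I = I_cm + Md² gives I = 0.023703 + (1.13)(0.229)² = 0.082962 kg·m².
Solid disk: I_cm = (1/2)MR² = (1/2)(1.8)(0.198)² = 0.035284 kg·m²; centre at d = 0.229 + 0.229 + 0.198 = 0.656 m, so I = I_cm + Md² gives I = 0.035284 + (1.8)(0.656)² = 0.80989 kg·m².
Total I = 0.082962 + 0.80989 = 0.89285 kg·m².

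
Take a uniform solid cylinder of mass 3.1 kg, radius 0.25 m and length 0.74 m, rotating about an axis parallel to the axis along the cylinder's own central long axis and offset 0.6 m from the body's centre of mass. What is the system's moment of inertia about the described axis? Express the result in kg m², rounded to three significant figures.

1.21

I_cm = (1/2)MR² = (1/2)(3.1)(0.25)² = 0.096875 kg m²; centre at d = 0.6 m, so I = I_cm + Md² gives I = 0.096875 + (3.1)(0.6)² = 1.2129 kg m².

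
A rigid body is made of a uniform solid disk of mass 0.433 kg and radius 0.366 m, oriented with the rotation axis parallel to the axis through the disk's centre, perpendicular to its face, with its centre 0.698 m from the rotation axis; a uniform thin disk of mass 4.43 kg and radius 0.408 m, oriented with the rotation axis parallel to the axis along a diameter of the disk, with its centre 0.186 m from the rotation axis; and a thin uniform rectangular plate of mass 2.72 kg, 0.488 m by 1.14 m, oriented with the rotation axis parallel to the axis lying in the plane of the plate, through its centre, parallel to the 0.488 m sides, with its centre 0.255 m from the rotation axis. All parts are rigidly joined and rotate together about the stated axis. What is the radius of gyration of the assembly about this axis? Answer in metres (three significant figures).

0.372

Solid disk: I_cm = (1/2)MR² = (1/2)(0.433)(0.366)² = 0.029001 kg·m²; centre at d = 0.698 m, so I = I_cm + Md² gives I = 0.029001 + (0.433)(0.698)² = 0.23996 kg·m².
Thin disk: I_cm = (1/4)MR² = (1/4)(4.43)(0.408)² = 0.18436 kg·m²; centre at d = 0.186 m, so I = I_cm + Md² gives I = 0.18436 + (4.43)(0.186)² = 0.33762 kg·m².
Rectangular plate: I_cm = (1/12)Mb² = (1/12)(2.72)(1.14)² = 0.29458 kg·m²; centre at d = 0.255 m, so I = I_cm + Md² gives I = 0.29458 + (2.72)(0.255)² = 0.47144 kg·m².
Total I = 1.049 kg·m²; total mass M = 7.583 kg.
k = √(I/M) = √(1.049/7.583) = 0.37194 m.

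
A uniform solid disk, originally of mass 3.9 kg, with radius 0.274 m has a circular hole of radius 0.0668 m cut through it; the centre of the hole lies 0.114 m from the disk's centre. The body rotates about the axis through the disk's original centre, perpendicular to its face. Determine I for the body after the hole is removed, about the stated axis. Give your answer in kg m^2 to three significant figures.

Unpierced body about its centre: I₀ = (1/2)MR² = (1/2)(3.9)(0.274)² = 0.1464 kg m^2.
The removed disk has mass m = M·(r/R)² = (3.9)(0.0668/0.274)² = 0.2318 kg (same uniform areal density).
Its moment of inertia about the rotation axis (parallel-axis theorem): I_hole = (1/2)mr² + md² = (1/2)(0.2318)(0.0668)² + (0.2318)(0.114)² = 0.0035297 kg m^2.
Treating the hole as negative mass, I = I₀ − I_hole = 0.1464 − 0.0035297 = 0.14287 kg m^2.

0.143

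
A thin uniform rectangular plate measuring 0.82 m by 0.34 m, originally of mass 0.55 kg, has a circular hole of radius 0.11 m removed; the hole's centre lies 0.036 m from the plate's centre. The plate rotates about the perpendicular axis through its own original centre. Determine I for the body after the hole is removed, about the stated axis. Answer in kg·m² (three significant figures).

0.0356

Unpierced body about its centre: I₀ = (1/12)M(a²+b²) = (1/12)(0.55)[(0.82)² + (0.34)²] = 0.036117 kg·m².
The removed disk has mass m = M·πr²/(ab) = (0.55)·π(0.11)²/(0.82·0.34) = 0.07499 kg (same uniform areal density).
Its moment of inertia about the rotation axis (parallel-axis theorem): I_hole = (1/2)mr² + md² = (1/2)(0.07499)(0.11)² + (0.07499)(0.036)² = 0.00055088 kg·m².
Treating the hole as negative mass, I = I₀ − I_hole = 0.036117 − 0.00055088 = 0.035566 kg·m².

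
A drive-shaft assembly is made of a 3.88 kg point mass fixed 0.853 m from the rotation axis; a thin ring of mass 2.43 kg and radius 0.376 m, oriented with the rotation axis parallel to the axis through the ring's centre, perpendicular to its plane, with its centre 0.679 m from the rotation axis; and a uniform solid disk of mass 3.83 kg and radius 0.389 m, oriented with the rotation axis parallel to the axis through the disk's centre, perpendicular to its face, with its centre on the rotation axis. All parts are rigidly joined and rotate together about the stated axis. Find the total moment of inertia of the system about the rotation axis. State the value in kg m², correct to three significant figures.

Point mass: I_cm = 0; centre at d = 0.853 m, so I = I_cm + Md² gives I = 0 + (3.88)(0.853)² = 2.8231 kg m².
Thin ring: I_cm = MR² = (2.43)(0.376)² = 0.34354 kg m²; centre at d = 0.679 m, so I = I_cm + Md² gives I = 0.34354 + (2.43)(0.679)² = 1.4639 kg m².
Solid disk: I_cm = (1/2)MR² = (1/2)(3.83)(0.389)² = 0.28978 kg m²; axis through the centre, so I = 0.28978 kg m².
Total I = 2.8231 + 1.4639 + 0.28978 = 4.5768 kg m².

4.58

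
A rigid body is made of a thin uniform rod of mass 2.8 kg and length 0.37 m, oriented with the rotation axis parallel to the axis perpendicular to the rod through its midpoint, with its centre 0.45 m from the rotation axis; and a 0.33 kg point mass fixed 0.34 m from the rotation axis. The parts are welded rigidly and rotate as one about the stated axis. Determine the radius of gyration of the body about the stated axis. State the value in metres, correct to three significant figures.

0.451

Thin rod: I_cm = (1/12)ML² = (1/12)(2.8)(0.37)² = 0.031943 kg m²; centre at d = 0.45 m, so I = I_cm + Md² gives I = 0.031943 + (2.8)(0.45)² = 0.59894 kg m².
Point mass: I_cm = 0; centre at d = 0.34 m, so I = I_cm + Md² gives I = 0 + (0.33)(0.34)² = 0.038148 kg m².
Total I = 0.63709 kg m²; total mass M = 3.13 kg.
k = √(I/M) = √(0.63709/3.13) = 0.45116 m.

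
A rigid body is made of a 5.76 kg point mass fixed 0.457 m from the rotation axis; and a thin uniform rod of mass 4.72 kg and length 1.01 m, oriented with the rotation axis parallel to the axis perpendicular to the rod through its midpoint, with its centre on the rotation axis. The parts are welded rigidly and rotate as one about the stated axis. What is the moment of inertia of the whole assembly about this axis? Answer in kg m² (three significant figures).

1.60

Point mass: I_cm = 0; centre at d = 0.457 m, so the parallel axis theorem gives I = 0 + (5.76)(0.457)² = 1.203 kg m².
Thin rod: I_cm = (1/12)ML² = (1/12)(4.72)(1.01)² = 0.40124 kg m²; axis through the centre, so I = 0.40124 kg m².
Total I = 1.203 + 0.40124 = 1.6042 kg m².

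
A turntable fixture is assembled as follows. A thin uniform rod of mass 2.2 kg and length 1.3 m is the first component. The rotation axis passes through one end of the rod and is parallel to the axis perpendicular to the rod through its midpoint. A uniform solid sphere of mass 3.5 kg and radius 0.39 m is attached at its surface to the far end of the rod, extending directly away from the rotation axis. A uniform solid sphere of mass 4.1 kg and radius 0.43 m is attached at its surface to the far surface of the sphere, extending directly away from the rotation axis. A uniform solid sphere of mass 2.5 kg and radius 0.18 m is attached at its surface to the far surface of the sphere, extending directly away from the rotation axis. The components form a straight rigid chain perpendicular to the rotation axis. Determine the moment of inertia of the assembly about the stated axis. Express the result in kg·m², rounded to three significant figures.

Thin rod: I_cm = (1/12)ML² = (1/12)(2.2)(1.3)² = 0.30983 kg·m²; centre at d = 0.65 m, so the parallel axis theorem gives I = 0.30983 + (2.2)(0.65)² = 1.2393 kg·m².
Solid sphere: I_cm = (2/5)MR² = (2/5)(3.5)(0.39)² = 0.21294 kg·m²; centre at d = 0.65 + 0.65 + 0.39 = 1.69 m, so the parallel axis theorem gives I = 0.21294 + (3.5)(1.69)² = 10.209 kg·m².
Solid sphere: I_cm = (2/5)MR² = (2/5)(4.1)(0.43)² = 0.30324 kg·m²; centre at d = 0.65 + 0.65 + 0.39 + 0.39 + 0.43 = 2.51 m, so the parallel axis theorem gives I = 0.30324 + (4.1)(2.51)² = 26.134 kg·m².
Solid sphere: I_cm = (2/5)MR² = (2/5)(2.5)(0.18)² = 0.0324 kg·m²; centre at d = 0.65 + 0.65 + 0.39 + 0.39 + 0.43 + 0.43 + 0.18 = 3.12 m, so the parallel axis theorem gives I = 0.0324 + (2.5)(3.12)² = 24.368 kg·m².
Total I = 1.2393 + 10.209 + 26.134 + 24.368 = 61.951 kg·m².

62.0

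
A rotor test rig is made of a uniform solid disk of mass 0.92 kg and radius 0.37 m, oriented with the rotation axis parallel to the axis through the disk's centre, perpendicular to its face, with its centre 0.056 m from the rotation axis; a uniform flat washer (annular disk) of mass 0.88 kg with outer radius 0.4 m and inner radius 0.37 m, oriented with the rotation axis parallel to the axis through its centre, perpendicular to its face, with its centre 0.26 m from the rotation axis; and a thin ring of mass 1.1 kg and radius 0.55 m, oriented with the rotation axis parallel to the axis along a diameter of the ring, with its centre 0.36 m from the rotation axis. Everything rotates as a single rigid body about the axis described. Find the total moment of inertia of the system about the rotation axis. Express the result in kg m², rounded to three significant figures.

Solid disk: I_cm = (1/2)MR² = (1/2)(0.92)(0.37)² = 0.062974 kg m²; centre at d = 0.056 m, so I = I_cm + Md² gives I = 0.062974 + (0.92)(0.056)² = 0.065859 kg m².
Annular disk: I_cm = (1/2)M(R²+r²) = (1/2)(0.88)[(0.4)² + (0.37)²] = 0.13064 kg m²; centre at d = 0.26 m, so I = I_cm + Md² gives I = 0.13064 + (0.88)(0.26)² = 0.19012 kg m².
Thin ring: I_cm = (1/2)MR² = (1/2)(1.1)(0.55)² = 0.16638 kg m²; centre at d = 0.36 m, so I = I_cm + Md² gives I = 0.16638 + (1.1)(0.36)² = 0.30894 kg m².
Total I = 0.065859 + 0.19012 + 0.30894 = 0.56492 kg m².

0.565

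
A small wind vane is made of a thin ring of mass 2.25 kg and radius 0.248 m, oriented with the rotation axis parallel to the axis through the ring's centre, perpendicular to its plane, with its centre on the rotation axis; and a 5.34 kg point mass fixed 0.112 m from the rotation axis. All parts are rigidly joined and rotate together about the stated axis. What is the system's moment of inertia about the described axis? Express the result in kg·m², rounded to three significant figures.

Thin ring: I_cm = MR² = (2.25)(0.248)² = 0.13838 kg·m²; axis through the centre, so I = 0.13838 kg·m².
Point mass: I_cm = 0; centre at d = 0.112 m, so I = I_cm + Md² gives I = 0 + (5.34)(0.112)² = 0.066985 kg·m².
Total I = 0.13838 + 0.066985 = 0.20537 kg·m².

0.205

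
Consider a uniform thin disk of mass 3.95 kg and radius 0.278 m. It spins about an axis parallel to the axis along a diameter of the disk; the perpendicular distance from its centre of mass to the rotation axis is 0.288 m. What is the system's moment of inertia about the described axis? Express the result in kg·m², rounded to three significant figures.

0.404

I_cm = (1/4)MR² = (1/4)(3.95)(0.278)² = 0.076318 kg·m²; centre at d = 0.288 m, so I = I_cm + Md² gives I = 0.076318 + (3.95)(0.288)² = 0.40395 kg·m².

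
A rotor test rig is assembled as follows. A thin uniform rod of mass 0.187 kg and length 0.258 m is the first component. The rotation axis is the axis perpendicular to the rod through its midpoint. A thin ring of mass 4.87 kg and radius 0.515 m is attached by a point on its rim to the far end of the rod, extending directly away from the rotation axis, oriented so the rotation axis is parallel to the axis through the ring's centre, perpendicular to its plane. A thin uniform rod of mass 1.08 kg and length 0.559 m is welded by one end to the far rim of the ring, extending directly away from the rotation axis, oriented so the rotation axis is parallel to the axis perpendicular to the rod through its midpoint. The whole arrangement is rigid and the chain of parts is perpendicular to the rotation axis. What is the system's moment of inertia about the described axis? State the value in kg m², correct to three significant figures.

Thin rod: I_cm = (1/12)ML² = (1/12)(0.187)(0.258)² = 0.0010373 kg m²; axis through the centre, so I = 0.0010373 kg m².
Thin ring: I_cm = MR² = (4.87)(0.515)² = 1.2916 kg m²; centre at d = 0.129 + 0.515 = 0.644 m, so the parallel axis theorem gives I = 1.2916 + (4.87)(0.644)² = 3.3114 kg m².
Thin rod: I_cm = (1/12)ML² = (1/12)(1.08)(0.559)² = 0.028123 kg m²; centre at d = 0.129 + 0.515 + 0.515 + 0.2795 = 1.4385 m, so the parallel axis theorem gives I = 0.028123 + (1.08)(1.4385)² = 2.2629 kg m².
Total I = 0.0010373 + 3.3114 + 2.2629 = 5.5754 kg m².

5.58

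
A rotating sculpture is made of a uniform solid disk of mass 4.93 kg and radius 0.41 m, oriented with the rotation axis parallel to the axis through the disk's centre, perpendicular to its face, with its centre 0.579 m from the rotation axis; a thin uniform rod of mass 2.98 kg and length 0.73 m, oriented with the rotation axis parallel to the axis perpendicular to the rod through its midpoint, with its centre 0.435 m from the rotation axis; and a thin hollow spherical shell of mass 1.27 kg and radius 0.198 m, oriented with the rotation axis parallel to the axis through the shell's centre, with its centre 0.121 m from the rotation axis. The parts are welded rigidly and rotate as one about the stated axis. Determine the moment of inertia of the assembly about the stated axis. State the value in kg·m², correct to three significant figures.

Solid disk: I_cm = (1/2)MR² = (1/2)(4.93)(0.41)² = 0.41437 kg·m²; centre at d = 0.579 m, so the parallel axis theorem gives I = 0.41437 + (4.93)(0.579)² = 2.0671 kg·m².
Thin rod: I_cm = (1/12)ML² = (1/12)(2.98)(0.73)² = 0.13234 kg·m²; centre at d = 0.435 m, so the parallel axis theorem gives I = 0.13234 + (2.98)(0.435)² = 0.69623 kg·m².
Spherical shell: I_cm = (2/3)MR² = (2/3)(1.27)(0.198)² = 0.033193 kg·m²; centre at d = 0.121 m, so the parallel axis theorem gives I = 0.033193 + (1.27)(0.121)² = 0.051787 kg·m².
Total I = 2.0671 + 0.69623 + 0.051787 = 2.8151 kg·m².

2.82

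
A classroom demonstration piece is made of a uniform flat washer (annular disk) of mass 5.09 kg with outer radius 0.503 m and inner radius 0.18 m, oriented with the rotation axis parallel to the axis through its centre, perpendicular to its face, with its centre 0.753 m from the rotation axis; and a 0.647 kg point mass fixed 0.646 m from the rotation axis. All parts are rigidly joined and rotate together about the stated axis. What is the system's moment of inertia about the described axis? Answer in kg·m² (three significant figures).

Annular disk: I_cm = (1/2)M(R²+r²) = (1/2)(5.09)[(0.503)² + (0.18)²] = 0.72637 kg·m²; centre at d = 0.753 m, so the parallel axis theorem gives I = 0.72637 + (5.09)(0.753)² = 3.6124 kg·m².
Point mass: I_cm = 0; centre at d = 0.646 m, so the parallel axis theorem gives I = 0 + (0.647)(0.646)² = 0.27 kg·m².
Total I = 3.6124 + 0.27 = 3.8824 kg·m².

3.88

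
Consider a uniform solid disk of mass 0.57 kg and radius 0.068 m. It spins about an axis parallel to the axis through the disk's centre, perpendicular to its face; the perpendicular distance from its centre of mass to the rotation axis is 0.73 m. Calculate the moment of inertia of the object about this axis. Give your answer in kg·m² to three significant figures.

I_cm = (1/2)MR² = (1/2)(0.57)(0.068)² = 0.0013178 kg·m²; centre at d = 0.73 m, so I = I_cm + Md² gives I = 0.0013178 + (0.57)(0.73)² = 0.30507 kg·m².

0.305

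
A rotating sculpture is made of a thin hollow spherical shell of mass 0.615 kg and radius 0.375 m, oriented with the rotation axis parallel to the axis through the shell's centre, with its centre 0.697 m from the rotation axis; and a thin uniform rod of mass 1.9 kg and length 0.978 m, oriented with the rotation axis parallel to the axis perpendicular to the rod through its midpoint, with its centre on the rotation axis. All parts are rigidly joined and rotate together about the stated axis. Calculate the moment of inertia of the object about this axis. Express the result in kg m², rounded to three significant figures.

Spherical shell: I_cm = (2/3)MR² = (2/3)(0.615)(0.375)² = 0.057656 kg m²; centre at d = 0.697 m, so the parallel axis theorem gives I = 0.057656 + (0.615)(0.697)² = 0.35643 kg m².
Thin rod: I_cm = (1/12)ML² = (1/12)(1.9)(0.978)² = 0.15144 kg m²; axis through the centre, so I = 0.15144 kg m².
Total I = 0.35643 + 0.15144 = 0.50787 kg m².

0.508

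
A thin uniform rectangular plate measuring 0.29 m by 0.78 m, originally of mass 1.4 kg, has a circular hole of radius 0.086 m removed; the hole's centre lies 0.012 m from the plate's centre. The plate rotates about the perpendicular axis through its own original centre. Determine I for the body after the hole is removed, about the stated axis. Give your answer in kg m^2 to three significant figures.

0.0802

Unpierced body about its centre: I₀ = (1/12)M(a²+b²) = (1/12)(1.4)[(0.29)² + (0.78)²] = 0.080792 kg m^2.
The removed disk has mass m = M·πr²/(ab) = (1.4)·π(0.086)²/(0.29·0.78) = 0.14381 kg (same uniform areal density).
Its moment of inertia about the rotation axis (parallel-axis theorem): I_hole = (1/2)mr² + md² = (1/2)(0.14381)(0.086)² + (0.14381)(0.012)² = 0.00055251 kg m^2.
Treating the hole as negative mass, I = I₀ − I_hole = 0.080792 − 0.00055251 = 0.080239 kg m^2.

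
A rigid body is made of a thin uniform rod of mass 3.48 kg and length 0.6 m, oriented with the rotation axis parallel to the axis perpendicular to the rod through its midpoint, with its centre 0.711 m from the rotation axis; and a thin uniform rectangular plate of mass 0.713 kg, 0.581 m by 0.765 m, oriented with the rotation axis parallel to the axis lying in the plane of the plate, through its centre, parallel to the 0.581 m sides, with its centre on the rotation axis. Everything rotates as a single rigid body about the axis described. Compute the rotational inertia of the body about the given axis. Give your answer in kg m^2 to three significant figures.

1.90

Thin rod: I_cm = (1/12)ML² = (1/12)(3.48)(0.6)² = 0.1044 kg m^2; centre at d = 0.711 m, so the parallel axis theorem gives I = 0.1044 + (3.48)(0.711)² = 1.8636 kg m^2.
Rectangular plate: I_cm = (1/12)Mb² = (1/12)(0.713)(0.765)² = 0.034772 kg m^2; axis through the centre, so I = 0.034772 kg m^2.
Total I = 1.8636 + 0.034772 = 1.8984 kg m^2.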